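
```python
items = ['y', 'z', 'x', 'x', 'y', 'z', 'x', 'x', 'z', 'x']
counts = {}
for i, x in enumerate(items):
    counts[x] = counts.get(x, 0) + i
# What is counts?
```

Initial: counts = {}, items = ['y', 'z', 'x', 'x', 'y', 'z', 'x', 'x', 'z', 'x']
i=0, x='y': counts = {'y': 0}
i=1, x='z': counts = {'y': 0, 'z': 1}
i=2, x='x': counts = {'y': 0, 'z': 1, 'x': 2}
i=3, x='x': counts = {'y': 0, 'z': 1, 'x': 5}
i=4, x='y': counts = {'y': 4, 'z': 1, 'x': 5}
i=5, x='z': counts = {'y': 4, 'z': 6, 'x': 5}
i=6, x='x': counts = {'y': 4, 'z': 6, 'x': 11}
i=7, x='x': counts = {'y': 4, 'z': 6, 'x': 18}
i=8, x='z': counts = {'y': 4, 'z': 14, 'x': 18}
i=9, x='x': counts = {'y': 4, 'z': 14, 'x': 27}

{'y': 4, 'z': 14, 'x': 27}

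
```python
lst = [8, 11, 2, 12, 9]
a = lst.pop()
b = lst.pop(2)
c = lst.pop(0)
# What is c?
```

After line 1: lst = [8, 11, 2, 12, 9]
After line 2 (pop() -> a = 9): lst = [8, 11, 2, 12]
After line 3 (pop(2) -> b = 2): lst = [8, 11, 12]
After line 4 (pop(0) -> c = 8): lst = [11, 12]

8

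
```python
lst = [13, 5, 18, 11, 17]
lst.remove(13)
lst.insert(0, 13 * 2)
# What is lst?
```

After line 1: lst = [13, 5, 18, 11, 17]
After line 2 (remove first 13): lst = [5, 18, 11, 17]
After line 3 (insert 26 at index 0): lst = [26, 5, 18, 11, 17]

[26, 5, 18, 11, 17]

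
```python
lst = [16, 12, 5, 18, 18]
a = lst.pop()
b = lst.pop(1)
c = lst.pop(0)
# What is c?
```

After line 1: lst = [16, 12, 5, 18, 18]
After line 2 (pop() -> a = 18): lst = [16, 12, 5, 18]
After line 3 (pop(1) -> b = 12): lst = [16, 5, 18]
After line 4 (pop(0) -> c = 16): lst = [5, 18]

16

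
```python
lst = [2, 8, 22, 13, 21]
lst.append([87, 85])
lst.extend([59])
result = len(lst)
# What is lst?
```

After line 1: lst = [2, 8, 22, 13, 21]
After line 2 (append adds [87, 85] as single element): lst = [2, 8, 22, 13, 21, [87, 85]]
After line 3 (extend unpacks [59], adds 59): lst = [2, 8, 22, 13, 21, [87, 85], 59]
After line 4: result = len(lst) = 7

[2, 8, 22, 13, 21, [87, 85], 59]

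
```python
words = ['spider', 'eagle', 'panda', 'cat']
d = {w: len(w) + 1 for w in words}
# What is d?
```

{'spider': 7, 'eagle': 6, 'panda': 6, 'cat': 4}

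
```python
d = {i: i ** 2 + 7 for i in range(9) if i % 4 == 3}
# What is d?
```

{3: 16, 7: 56}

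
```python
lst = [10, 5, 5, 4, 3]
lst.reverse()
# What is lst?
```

[3, 4, 5, 5, 10]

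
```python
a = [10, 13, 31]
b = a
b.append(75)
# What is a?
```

After line 1: a = [10, 13, 31]
After line 2 (b = a is an alias, same object): a = [10, 13, 31], b = [10, 13, 31]
After line 3 (b.append mutates the shared list): a = [10, 13, 31, 75], b = [10, 13, 31, 75]

[10, 13, 31, 75]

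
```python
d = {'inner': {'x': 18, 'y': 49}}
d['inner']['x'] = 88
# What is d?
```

After line 1: d = {'inner': {'x': 18, 'y': 49}}
After line 2 (inner x overwritten): d = {'inner': {'x': 88, 'y': 49}}

{'inner': {'x': 88, 'y': 49}}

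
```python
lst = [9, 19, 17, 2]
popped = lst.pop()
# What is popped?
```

2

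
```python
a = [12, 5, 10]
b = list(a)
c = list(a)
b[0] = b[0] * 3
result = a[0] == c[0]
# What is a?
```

After line 1: a = [12, 5, 10]
After line 2 (b = list(a), copy): a = [12, 5, 10], b = [12, 5, 10]
After line 3 (c = list(a) is a copy, new object): c = [12, 5, 10]
After line 4 (b[0] = 12 * 3 = 36; only b mutates (copy)): a = [12, 5, 10], b = [36, 5, 10], c = [12, 5, 10]
After line 5 (a[0] = 12, c[0] = 12; result = True)

[12, 5, 10]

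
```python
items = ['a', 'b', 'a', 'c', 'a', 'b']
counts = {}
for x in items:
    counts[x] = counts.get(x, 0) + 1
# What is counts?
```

Initial: counts = {}, items = ['a', 'b', 'a', 'c', 'a', 'b']
See 'a': counts = {'a': 1}
See 'b': counts = {'a': 1, 'b': 1}
See 'a': counts = {'a': 2, 'b': 1}
See 'c': counts = {'a': 2, 'b': 1, 'c': 1}
See 'a': counts = {'a': 3, 'b': 1, 'c': 1}
See 'b': counts = {'a': 3, 'b': 2, 'c': 1}

{'a': 3, 'b': 2, 'c': 1}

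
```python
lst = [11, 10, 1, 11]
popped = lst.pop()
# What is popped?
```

11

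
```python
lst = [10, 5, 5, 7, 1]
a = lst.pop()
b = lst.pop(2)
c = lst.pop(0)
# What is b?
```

After line 1: lst = [10, 5, 5, 7, 1]
After line 2 (pop() -> a = 1): lst = [10, 5, 5, 7]
After line 3 (pop(2) -> b = 5): lst = [10, 5, 7]
After line 4 (pop(0) -> c = 10): lst = [5, 7]

5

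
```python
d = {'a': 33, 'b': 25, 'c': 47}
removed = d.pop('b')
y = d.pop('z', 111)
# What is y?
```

After line 1: d = {'a': 33, 'b': 25, 'c': 47}
After line 2 (pop 'b' returns 25): d = {'a': 33, 'c': 47}, removed = 25
After line 3 (pop 'z' missing, returns default 111): d = {'a': 33, 'c': 47}, y = 111

111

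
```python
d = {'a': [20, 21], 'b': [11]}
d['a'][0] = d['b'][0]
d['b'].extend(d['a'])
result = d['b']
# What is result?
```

After line 1: d = {'a': [20, 21], 'b': [11]}
After line 2 (a[0] = b[0] = 11): d = {'a': [11, 21], 'b': [11]}
After line 3 (b.extend(a) appends [11, 21]): d = {'a': [11, 21], 'b': [11, 11, 21]}
After line 4: result = d['b'] = [11, 11, 21]

[11, 11, 21]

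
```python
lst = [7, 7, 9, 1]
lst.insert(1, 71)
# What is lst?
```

[7, 71, 7, 9, 1]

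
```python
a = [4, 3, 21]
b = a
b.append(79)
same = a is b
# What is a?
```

After line 1: a = [4, 3, 21]
After line 2 (b = a is an alias, same object): a = [4, 3, 21], b = [4, 3, 21]
After line 3 (b.append mutates the shared list): a = [4, 3, 21, 79], b = [4, 3, 21, 79]
After line 4 (same = a is b; same object -> True): same = True

[4, 3, 21, 79]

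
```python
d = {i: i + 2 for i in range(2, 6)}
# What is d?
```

{2: 4, 3: 5, 4: 6, 5: 7}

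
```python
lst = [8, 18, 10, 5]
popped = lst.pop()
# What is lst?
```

[8, 18, 10]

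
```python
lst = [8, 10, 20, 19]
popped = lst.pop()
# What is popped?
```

19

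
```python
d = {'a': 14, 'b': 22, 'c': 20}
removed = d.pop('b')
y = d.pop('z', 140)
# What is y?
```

After line 1: d = {'a': 14, 'b': 22, 'c': 20}
After line 2 (pop 'b' returns 22): d = {'a': 14, 'c': 20}, removed = 22
After line 3 (pop 'z' missing, returns default 140): d = {'a': 14, 'c': 20}, y = 140

140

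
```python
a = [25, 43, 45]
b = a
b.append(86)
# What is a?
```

After line 1: a = [25, 43, 45]
After line 2 (b = a is an alias, same object): a = [25, 43, 45], b = [25, 43, 45]
After line 3 (b.append mutates the shared list): a = [25, 43, 45, 86], b = [25, 43, 45, 86]

[25, 43, 45, 86]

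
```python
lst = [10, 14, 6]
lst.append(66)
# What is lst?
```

[10, 14, 6, 66]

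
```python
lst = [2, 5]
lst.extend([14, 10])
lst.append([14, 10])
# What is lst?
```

After line 1: lst = [2, 5]
After line 2 (extend unpacks [14, 10]): lst = [2, 5, 14, 10]
After line 3 (append adds [14, 10] as single element): lst = [2, 5, 14, 10, [14, 10]]

[2, 5, 14, 10, [14, 10]]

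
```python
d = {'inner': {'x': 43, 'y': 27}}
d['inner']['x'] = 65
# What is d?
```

After line 1: d = {'inner': {'x': 43, 'y': 27}}
After line 2 (inner x overwritten): d = {'inner': {'x': 65, 'y': 27}}

{'inner': {'x': 65, 'y': 27}}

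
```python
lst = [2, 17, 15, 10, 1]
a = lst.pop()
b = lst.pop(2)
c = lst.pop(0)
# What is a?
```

After line 1: lst = [2, 17, 15, 10, 1]
After line 2 (pop() -> a = 1): lst = [2, 17, 15, 10]
After line 3 (pop(2) -> b = 15): lst = [2, 17, 10]
After line 4 (pop(0) -> c = 2): lst = [17, 10]

1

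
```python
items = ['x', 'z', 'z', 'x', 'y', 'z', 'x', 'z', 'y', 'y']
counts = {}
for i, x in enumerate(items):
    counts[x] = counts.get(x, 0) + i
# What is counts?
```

Initial: counts = {}, items = ['x', 'z', 'z', 'x', 'y', 'z', 'x', 'z', 'y', 'y']
i=0, x='x': counts = {'x': 0}
i=1, x='z': counts = {'x': 0, 'z': 1}
i=2, x='z': counts = {'x': 0, 'z': 3}
i=3, x='x': counts = {'x': 3, 'z': 3}
i=4, x='y': counts = {'x': 3, 'z': 3, 'y': 4}
i=5, x='z': counts = {'x': 3, 'z': 8, 'y': 4}
i=6, x='x': counts = {'x': 9, 'z': 8, 'y': 4}
i=7, x='z': counts = {'x': 9, 'z': 15, 'y': 4}
i=8, x='y': counts = {'x': 9, 'z': 15, 'y': 12}
i=9, x='y': counts = {'x': 9, 'z': 15, 'y': 21}

{'x': 9, 'z': 15, 'y': 21}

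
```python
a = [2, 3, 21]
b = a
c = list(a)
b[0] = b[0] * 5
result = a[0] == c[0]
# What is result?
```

After line 1: a = [2, 3, 21]
After line 2 (b = a, alias): a = [2, 3, 21], b = [2, 3, 21]
After line 3 (c = list(a) is a copy, new object): c = [2, 3, 21]
After line 4 (b[0] = 2 * 5 = 10; mutates shared a/b): a = b = [10, 3, 21], c = [2, 3, 21]
After line 5 (a[0] = 10, c[0] = 2; result = False)

False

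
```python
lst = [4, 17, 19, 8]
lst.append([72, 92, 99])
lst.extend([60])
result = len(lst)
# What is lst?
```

After line 1: lst = [4, 17, 19, 8]
After line 2 (append adds [72, 92, 99] as single element): lst = [4, 17, 19, 8, [72, 92, 99]]
After line 3 (extend unpacks [60], adds 60): lst = [4, 17, 19, 8, [72, 92, 99], 60]
After line 4: result = len(lst) = 6

[4, 17, 19, 8, [72, 92, 99], 60]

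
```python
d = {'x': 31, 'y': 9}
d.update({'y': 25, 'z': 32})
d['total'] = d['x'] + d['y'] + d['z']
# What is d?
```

After line 1: d = {'x': 31, 'y': 9}
After line 2 (y overwritten, z added): d = {'x': 31, 'y': 25, 'z': 32}
After line 3 (total = 31 + 25 + 32 = 88): d = {'x': 31, 'y': 25, 'z': 32, 'total': 88}

{'x': 31, 'y': 25, 'z': 32, 'total': 88}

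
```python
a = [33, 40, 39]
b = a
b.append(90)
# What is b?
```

After line 1: a = [33, 40, 39]
After line 2 (b = a is an alias, same object): a = [33, 40, 39], b = [33, 40, 39]
After line 3 (b.append mutates the shared list): a = [33, 40, 39, 90], b = [33, 40, 39, 90]

[33, 40, 39, 90]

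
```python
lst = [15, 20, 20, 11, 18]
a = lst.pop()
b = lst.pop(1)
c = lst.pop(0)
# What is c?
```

After line 1: lst = [15, 20, 20, 11, 18]
After line 2 (pop() -> a = 18): lst = [15, 20, 20, 11]
After line 3 (pop(1) -> b = 20): lst = [15, 20, 11]
After line 4 (pop(0) -> c = 15): lst = [20, 11]

15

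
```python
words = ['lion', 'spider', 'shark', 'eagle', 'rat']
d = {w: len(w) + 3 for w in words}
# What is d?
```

{'lion': 7, 'spider': 9, 'shark': 8, 'eagle': 8, 'rat': 6}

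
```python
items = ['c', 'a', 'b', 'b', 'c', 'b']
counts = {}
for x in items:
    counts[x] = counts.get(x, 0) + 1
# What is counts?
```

Initial: counts = {}, items = ['c', 'a', 'b', 'b', 'c', 'b']
See 'c': counts = {'c': 1}
See 'a': counts = {'c': 1, 'a': 1}
See 'b': counts = {'c': 1, 'a': 1, 'b': 1}
See 'b': counts = {'c': 1, 'a': 1, 'b': 2}
See 'c': counts = {'c': 2, 'a': 1, 'b': 2}
See 'b': counts = {'c': 2, 'a': 1, 'b': 3}

{'c': 2, 'a': 1, 'b': 3}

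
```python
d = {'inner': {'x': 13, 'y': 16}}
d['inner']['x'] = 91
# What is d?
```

After line 1: d = {'inner': {'x': 13, 'y': 16}}
After line 2 (inner x overwritten): d = {'inner': {'x': 91, 'y': 16}}

{'inner': {'x': 91, 'y': 16}}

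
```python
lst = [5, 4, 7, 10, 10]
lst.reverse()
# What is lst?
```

[10, 10, 7, 4, 5]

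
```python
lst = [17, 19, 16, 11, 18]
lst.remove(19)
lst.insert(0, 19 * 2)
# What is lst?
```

After line 1: lst = [17, 19, 16, 11, 18]
After line 2 (remove first 19): lst = [17, 16, 11, 18]
After line 3 (insert 38 at index 0): lst = [38, 17, 16, 11, 18]

[38, 17, 16, 11, 18]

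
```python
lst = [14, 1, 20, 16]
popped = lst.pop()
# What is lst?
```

[14, 1, 20]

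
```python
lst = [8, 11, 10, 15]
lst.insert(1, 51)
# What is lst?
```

[8, 51, 11, 10, 15]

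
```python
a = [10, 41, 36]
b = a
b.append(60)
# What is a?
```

After line 1: a = [10, 41, 36]
After line 2 (b = a is an alias, same object): a = [10, 41, 36], b = [10, 41, 36]
After line 3 (b.append mutates the shared list): a = [10, 41, 36, 60], b = [10, 41, 36, 60]

[10, 41, 36, 60]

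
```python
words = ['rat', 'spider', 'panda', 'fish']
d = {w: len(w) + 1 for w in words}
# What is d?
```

{'rat': 4, 'spider': 7, 'panda': 6, 'fish': 5}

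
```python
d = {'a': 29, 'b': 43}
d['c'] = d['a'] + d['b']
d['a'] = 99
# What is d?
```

After line 1: d = {'a': 29, 'b': 43}
After line 2 (d['c'] = 29 + 43): d = {'a': 29, 'b': 43, 'c': 72}
After line 3: d = {'a': 99, 'b': 43, 'c': 72}

{'a': 99, 'b': 43, 'c': 72}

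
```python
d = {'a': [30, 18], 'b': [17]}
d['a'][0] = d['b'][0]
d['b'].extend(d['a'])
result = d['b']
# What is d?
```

After line 1: d = {'a': [30, 18], 'b': [17]}
After line 2 (a[0] = b[0] = 17): d = {'a': [17, 18], 'b': [17]}
After line 3 (b.extend(a) appends [17, 18]): d = {'a': [17, 18], 'b': [17, 17, 18]}
After line 4: result = d['b'] = [17, 17, 18]

{'a': [17, 18], 'b': [17, 17, 18]}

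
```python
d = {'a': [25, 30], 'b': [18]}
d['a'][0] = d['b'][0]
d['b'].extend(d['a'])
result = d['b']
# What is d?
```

After line 1: d = {'a': [25, 30], 'b': [18]}
After line 2 (a[0] = b[0] = 18): d = {'a': [18, 30], 'b': [18]}
After line 3 (b.extend(a) appends [18, 30]): d = {'a': [18, 30], 'b': [18, 18, 30]}
After line 4: result = d['b'] = [18, 18, 30]

{'a': [18, 30], 'b': [18, 18, 30]}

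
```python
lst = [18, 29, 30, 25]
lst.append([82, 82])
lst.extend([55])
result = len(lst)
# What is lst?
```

After line 1: lst = [18, 29, 30, 25]
After line 2 (append adds [82, 82] as single element): lst = [18, 29, 30, 25, [82, 82]]
After line 3 (extend unpacks [55], adds 55): lst = [18, 29, 30, 25, [82, 82], 55]
After line 4: result = len(lst) = 6

[18, 29, 30, 25, [82, 82], 55]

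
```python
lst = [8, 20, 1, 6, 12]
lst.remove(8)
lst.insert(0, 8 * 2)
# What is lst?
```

After line 1: lst = [8, 20, 1, 6, 12]
After line 2 (remove first 8): lst = [20, 1, 6, 12]
After line 3 (insert 16 at index 0): lst = [16, 20, 1, 6, 12]

[16, 20, 1, 6, 12]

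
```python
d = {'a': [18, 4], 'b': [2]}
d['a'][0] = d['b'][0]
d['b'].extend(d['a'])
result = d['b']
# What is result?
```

After line 1: d = {'a': [18, 4], 'b': [2]}
After line 2 (a[0] = b[0] = 2): d = {'a': [2, 4], 'b': [2]}
After line 3 (b.extend(a) appends [2, 4]): d = {'a': [2, 4], 'b': [2, 2, 4]}
After line 4: result = d['b'] = [2, 2, 4]

[2, 2, 4]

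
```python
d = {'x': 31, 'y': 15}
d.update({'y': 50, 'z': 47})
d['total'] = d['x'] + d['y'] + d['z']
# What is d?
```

After line 1: d = {'x': 31, 'y': 15}
After line 2 (y overwritten, z added): d = {'x': 31, 'y': 50, 'z': 47}
After line 3 (total = 31 + 50 + 47 = 128): d = {'x': 31, 'y': 50, 'z': 47, 'total': 128}

{'x': 31, 'y': 50, 'z': 47, 'total': 128}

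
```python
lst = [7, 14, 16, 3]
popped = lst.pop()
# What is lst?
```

[7, 14, 16]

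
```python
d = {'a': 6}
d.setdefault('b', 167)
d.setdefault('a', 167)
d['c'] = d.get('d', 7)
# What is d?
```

After line 1: d = {'a': 6}
After line 2 (setdefault adds 'b'=167): d = {'a': 6, 'b': 167}
After line 3 (setdefault 'a' no-op, already exists): d = {'a': 6, 'b': 167}
After line 4 (get('d', 7) returns default since 'd' not in d): d = {'a': 6, 'b': 167, 'c': 7}

{'a': 6, 'b': 167, 'c': 7}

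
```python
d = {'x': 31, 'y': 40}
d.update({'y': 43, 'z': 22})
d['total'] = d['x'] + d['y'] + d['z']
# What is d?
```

After line 1: d = {'x': 31, 'y': 40}
After line 2 (y overwritten, z added): d = {'x': 31, 'y': 43, 'z': 22}
After line 3 (total = 31 + 43 + 22 = 96): d = {'x': 31, 'y': 43, 'z': 22, 'total': 96}

{'x': 31, 'y': 43, 'z': 22, 'total': 96}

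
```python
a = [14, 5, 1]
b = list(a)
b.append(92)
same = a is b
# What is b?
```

After line 1: a = [14, 5, 1]
After line 2 (b = list(a) is a shallow copy, new object): a = [14, 5, 1], b = [14, 5, 1]
After line 3 (append only mutates b): a = [14, 5, 1], b = [14, 5, 1, 92]
After line 4 (same = a is b; different objects -> False): same = False

[14, 5, 1, 92]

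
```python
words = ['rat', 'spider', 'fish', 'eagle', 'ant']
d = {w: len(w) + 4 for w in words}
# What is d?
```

{'rat': 7, 'spider': 10, 'fish': 8, 'eagle': 9, 'ant': 7}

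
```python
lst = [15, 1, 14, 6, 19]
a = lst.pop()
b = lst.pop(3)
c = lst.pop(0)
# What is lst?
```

After line 1: lst = [15, 1, 14, 6, 19]
After line 2 (pop() -> a = 19): lst = [15, 1, 14, 6]
After line 3 (pop(3) -> b = 6): lst = [15, 1, 14]
After line 4 (pop(0) -> c = 15): lst = [1, 14]

[1, 14]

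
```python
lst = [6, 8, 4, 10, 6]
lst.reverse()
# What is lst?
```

[6, 10, 4, 8, 6]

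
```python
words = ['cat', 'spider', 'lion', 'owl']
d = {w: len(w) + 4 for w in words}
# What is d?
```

{'cat': 7, 'spider': 10, 'lion': 8, 'owl': 7}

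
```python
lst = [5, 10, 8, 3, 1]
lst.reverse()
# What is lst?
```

[1, 3, 8, 10, 5]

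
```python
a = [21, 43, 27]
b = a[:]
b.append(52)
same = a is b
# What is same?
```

After line 1: a = [21, 43, 27]
After line 2 (b = a[:] is a shallow copy, new object): a = [21, 43, 27], b = [21, 43, 27]
After line 3 (append only mutates b): a = [21, 43, 27], b = [21, 43, 27, 52]
After line 4 (same = a is b; different objects -> False): same = False

False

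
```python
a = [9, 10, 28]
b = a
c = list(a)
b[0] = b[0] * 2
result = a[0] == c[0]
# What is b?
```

After line 1: a = [9, 10, 28]
After line 2 (b = a, alias): a = [9, 10, 28], b = [9, 10, 28]
After line 3 (c = list(a) is a copy, new object): c = [9, 10, 28]
After line 4 (b[0] = 9 * 2 = 18; mutates shared a/b): a = b = [18, 10, 28], c = [9, 10, 28]
After line 5 (a[0] = 18, c[0] = 9; result = False)

[18, 10, 28]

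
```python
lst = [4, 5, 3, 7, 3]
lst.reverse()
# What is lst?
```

[3, 7, 3, 5, 4]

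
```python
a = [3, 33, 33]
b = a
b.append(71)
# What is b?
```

After line 1: a = [3, 33, 33]
After line 2 (b = a is an alias, same object): a = [3, 33, 33], b = [3, 33, 33]
After line 3 (b.append mutates the shared list): a = [3, 33, 33, 71], b = [3, 33, 33, 71]

[3, 33, 33, 71]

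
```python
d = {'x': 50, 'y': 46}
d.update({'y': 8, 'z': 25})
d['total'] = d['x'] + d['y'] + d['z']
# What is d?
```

After line 1: d = {'x': 50, 'y': 46}
After line 2 (y overwritten, z added): d = {'x': 50, 'y': 8, 'z': 25}
After line 3 (total = 50 + 8 + 25 = 83): d = {'x': 50, 'y': 8, 'z': 25, 'total': 83}

{'x': 50, 'y': 8, 'z': 25, 'total': 83}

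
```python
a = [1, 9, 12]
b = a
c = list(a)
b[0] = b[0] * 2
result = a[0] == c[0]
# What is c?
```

After line 1: a = [1, 9, 12]
After line 2 (b = a, alias): a = [1, 9, 12], b = [1, 9, 12]
After line 3 (c = list(a) is a copy, new object): c = [1, 9, 12]
After line 4 (b[0] = 1 * 2 = 2; mutates shared a/b): a = b = [2, 9, 12], c = [1, 9, 12]
After line 5 (a[0] = 2, c[0] = 1; result = False)

[1, 9, 12]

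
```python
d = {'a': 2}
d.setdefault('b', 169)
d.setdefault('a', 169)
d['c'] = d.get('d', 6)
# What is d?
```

After line 1: d = {'a': 2}
After line 2 (setdefault adds 'b'=169): d = {'a': 2, 'b': 169}
After line 3 (setdefault 'a' no-op, already exists): d = {'a': 2, 'b': 169}
After line 4 (get('d', 6) returns default since 'd' not in d): d = {'a': 2, 'b': 169, 'c': 6}

{'a': 2, 'b': 169, 'c': 6}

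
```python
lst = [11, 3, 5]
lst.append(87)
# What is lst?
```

[11, 3, 5, 87]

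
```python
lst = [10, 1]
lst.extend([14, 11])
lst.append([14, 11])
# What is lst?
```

After line 1: lst = [10, 1]
After line 2 (extend unpacks [14, 11]): lst = [10, 1, 14, 11]
After line 3 (append adds [14, 11] as single element): lst = [10, 1, 14, 11, [14, 11]]

[10, 1, 14, 11, [14, 11]]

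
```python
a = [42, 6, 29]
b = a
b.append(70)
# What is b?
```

After line 1: a = [42, 6, 29]
After line 2 (b = a is an alias, same object): a = [42, 6, 29], b = [42, 6, 29]
After line 3 (b.append mutates the shared list): a = [42, 6, 29, 70], b = [42, 6, 29, 70]

[42, 6, 29, 70]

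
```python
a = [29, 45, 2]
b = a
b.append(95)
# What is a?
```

After line 1: a = [29, 45, 2]
After line 2 (b = a is an alias, same object): a = [29, 45, 2], b = [29, 45, 2]
After line 3 (b.append mutates the shared list): a = [29, 45, 2, 95], b = [29, 45, 2, 95]

[29, 45, 2, 95]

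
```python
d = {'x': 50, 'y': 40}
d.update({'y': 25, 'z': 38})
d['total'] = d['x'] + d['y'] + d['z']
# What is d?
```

After line 1: d = {'x': 50, 'y': 40}
After line 2 (y overwritten, z added): d = {'x': 50, 'y': 25, 'z': 38}
After line 3 (total = 50 + 25 + 38 = 113): d = {'x': 50, 'y': 25, 'z': 38, 'total': 113}

{'x': 50, 'y': 25, 'z': 38, 'total': 113}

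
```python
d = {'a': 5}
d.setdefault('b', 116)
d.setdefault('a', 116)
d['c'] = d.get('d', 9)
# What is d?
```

After line 1: d = {'a': 5}
After line 2 (setdefault adds 'b'=116): d = {'a': 5, 'b': 116}
After line 3 (setdefault 'a' no-op, already exists): d = {'a': 5, 'b': 116}
After line 4 (get('d', 9) returns default since 'd' not in d): d = {'a': 5, 'b': 116, 'c': 9}

{'a': 5, 'b': 116, 'c': 9}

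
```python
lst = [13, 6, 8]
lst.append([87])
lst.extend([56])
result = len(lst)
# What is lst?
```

After line 1: lst = [13, 6, 8]
After line 2 (append adds [87] as single element): lst = [13, 6, 8, [87]]
After line 3 (extend unpacks [56], adds 56): lst = [13, 6, 8, [87], 56]
After line 4: result = len(lst) = 5

[13, 6, 8, [87], 56]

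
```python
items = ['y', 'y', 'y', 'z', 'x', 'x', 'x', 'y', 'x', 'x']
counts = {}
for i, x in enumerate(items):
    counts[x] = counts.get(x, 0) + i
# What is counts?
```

Initial: counts = {}, items = ['y', 'y', 'y', 'z', 'x', 'x', 'x', 'y', 'x', 'x']
i=0, x='y': counts = {'y': 0}
i=1, x='y': counts = {'y': 1}
i=2, x='y': counts = {'y': 3}
i=3, x='z': counts = {'y': 3, 'z': 3}
i=4, x='x': counts = {'y': 3, 'z': 3, 'x': 4}
i=5, x='x': counts = {'y': 3, 'z': 3, 'x': 9}
i=6, x='x': counts = {'y': 3, 'z': 3, 'x': 15}
i=7, x='y': counts = {'y': 10, 'z': 3, 'x': 15}
i=8, x='x': counts = {'y': 10, 'z': 3, 'x': 23}
i=9, x='x': counts = {'y': 10, 'z': 3, 'x': 32}

{'y': 10, 'z': 3, 'x': 32}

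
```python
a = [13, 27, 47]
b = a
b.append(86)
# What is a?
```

After line 1: a = [13, 27, 47]
After line 2 (b = a is an alias, same object): a = [13, 27, 47], b = [13, 27, 47]
After line 3 (b.append mutates the shared list): a = [13, 27, 47, 86], b = [13, 27, 47, 86]

[13, 27, 47, 86]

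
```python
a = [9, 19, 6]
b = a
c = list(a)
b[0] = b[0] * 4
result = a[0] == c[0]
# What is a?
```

After line 1: a = [9, 19, 6]
After line 2 (b = a, alias): a = [9, 19, 6], b = [9, 19, 6]
After line 3 (c = list(a) is a copy, new object): c = [9, 19, 6]
After line 4 (b[0] = 9 * 4 = 36; mutates shared a/b): a = b = [36, 19, 6], c = [9, 19, 6]
After line 5 (a[0] = 36, c[0] = 9; result = False)

[36, 19, 6]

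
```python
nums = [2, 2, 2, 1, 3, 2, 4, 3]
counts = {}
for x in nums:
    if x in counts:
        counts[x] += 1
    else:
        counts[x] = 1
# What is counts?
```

Initial: counts = {}, nums = [2, 2, 2, 1, 3, 2, 4, 3]
See 2: counts = {2: 1}
See 2: counts = {2: 2}
See 2: counts = {2: 3}
See 1: counts = {2: 3, 1: 1}
See 3: counts = {2: 3, 1: 1, 3: 1}
See 2: counts = {2: 4, 1: 1, 3: 1}
See 4: counts = {2: 4, 1: 1, 3: 1, 4: 1}
See 3: counts = {2: 4, 1: 1, 3: 2, 4: 1}

{2: 4, 1: 1, 3: 2, 4: 1}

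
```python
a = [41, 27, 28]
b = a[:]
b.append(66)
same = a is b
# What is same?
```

After line 1: a = [41, 27, 28]
After line 2 (b = a[:] is a shallow copy, new object): a = [41, 27, 28], b = [41, 27, 28]
After line 3 (append only mutates b): a = [41, 27, 28], b = [41, 27, 28, 66]
After line 4 (same = a is b; different objects -> False): same = False

False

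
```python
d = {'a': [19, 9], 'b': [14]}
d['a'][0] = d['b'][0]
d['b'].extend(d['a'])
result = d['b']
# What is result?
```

After line 1: d = {'a': [19, 9], 'b': [14]}
After line 2 (a[0] = b[0] = 14): d = {'a': [14, 9], 'b': [14]}
After line 3 (b.extend(a) appends [14, 9]): d = {'a': [14, 9], 'b': [14, 14, 9]}
After line 4: result = d['b'] = [14, 14, 9]

[14, 14, 9]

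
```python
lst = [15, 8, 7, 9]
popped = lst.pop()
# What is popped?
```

9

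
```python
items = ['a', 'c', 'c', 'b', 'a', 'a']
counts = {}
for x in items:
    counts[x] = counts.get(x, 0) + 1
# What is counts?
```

Initial: counts = {}, items = ['a', 'c', 'c', 'b', 'a', 'a']
See 'a': counts = {'a': 1}
See 'c': counts = {'a': 1, 'c': 1}
See 'c': counts = {'a': 1, 'c': 2}
See 'b': counts = {'a': 1, 'c': 2, 'b': 1}
See 'a': counts = {'a': 2, 'c': 2, 'b': 1}
See 'a': counts = {'a': 3, 'c': 2, 'b': 1}

{'a': 3, 'c': 2, 'b': 1}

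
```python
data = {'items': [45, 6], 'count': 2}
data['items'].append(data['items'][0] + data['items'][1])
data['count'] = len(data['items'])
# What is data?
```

After line 1: data = {'items': [45, 6], 'count': 2}
After line 2 (append 45 + 6 = 51): data = {'items': [45, 6, 51], 'count': 2}
After line 3 (count = len(items) = 3): data = {'items': [45, 6, 51], 'count': 3}

{'items': [45, 6, 51], 'count': 3}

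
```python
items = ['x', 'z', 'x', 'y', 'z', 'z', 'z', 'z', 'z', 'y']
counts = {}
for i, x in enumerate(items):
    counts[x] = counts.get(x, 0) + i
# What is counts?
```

Initial: counts = {}, items = ['x', 'z', 'x', 'y', 'z', 'z', 'z', 'z', 'z', 'y']
i=0, x='x': counts = {'x': 0}
i=1, x='z': counts = {'x': 0, 'z': 1}
i=2, x='x': counts = {'x': 2, 'z': 1}
i=3, x='y': counts = {'x': 2, 'z': 1, 'y': 3}
i=4, x='z': counts = {'x': 2, 'z': 5, 'y': 3}
i=5, x='z': counts = {'x': 2, 'z': 10, 'y': 3}
i=6, x='z': counts = {'x': 2, 'z': 16, 'y': 3}
i=7, x='z': counts = {'x': 2, 'z': 23, 'y': 3}
i=8, x='z': counts = {'x': 2, 'z': 31, 'y': 3}
i=9, x='y': counts = {'x': 2, 'z': 31, 'y': 12}

{'x': 2, 'z': 31, 'y': 12}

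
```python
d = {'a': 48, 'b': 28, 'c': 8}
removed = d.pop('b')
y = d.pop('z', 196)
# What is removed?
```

After line 1: d = {'a': 48, 'b': 28, 'c': 8}
After line 2 (pop 'b' returns 28): d = {'a': 48, 'c': 8}, removed = 28
After line 3 (pop 'z' missing, returns default 196): d = {'a': 48, 'c': 8}, y = 196

28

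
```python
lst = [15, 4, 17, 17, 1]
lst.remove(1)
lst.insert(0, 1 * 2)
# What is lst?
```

After line 1: lst = [15, 4, 17, 17, 1]
After line 2 (remove first 1): lst = [15, 4, 17, 17]
After line 3 (insert 2 at index 0): lst = [2, 15, 4, 17, 17]

[2, 15, 4, 17, 17]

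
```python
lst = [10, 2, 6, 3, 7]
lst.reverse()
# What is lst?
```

[7, 3, 6, 2, 10]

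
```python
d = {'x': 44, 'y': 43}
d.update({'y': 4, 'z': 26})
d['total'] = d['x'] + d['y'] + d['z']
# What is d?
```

After line 1: d = {'x': 44, 'y': 43}
After line 2 (y overwritten, z added): d = {'x': 44, 'y': 4, 'z': 26}
After line 3 (total = 44 + 4 + 26 = 74): d = {'x': 44, 'y': 4, 'z': 26, 'total': 74}

{'x': 44, 'y': 4, 'z': 26, 'total': 74}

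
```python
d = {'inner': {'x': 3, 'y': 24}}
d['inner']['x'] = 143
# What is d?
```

After line 1: d = {'inner': {'x': 3, 'y': 24}}
After line 2 (inner x overwritten): d = {'inner': {'x': 143, 'y': 24}}

{'inner': {'x': 143, 'y': 24}}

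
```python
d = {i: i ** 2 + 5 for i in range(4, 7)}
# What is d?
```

{4: 21, 5: 30, 6: 41}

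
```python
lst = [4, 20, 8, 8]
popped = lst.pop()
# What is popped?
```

8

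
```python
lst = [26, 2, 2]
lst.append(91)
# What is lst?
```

[26, 2, 2, 91]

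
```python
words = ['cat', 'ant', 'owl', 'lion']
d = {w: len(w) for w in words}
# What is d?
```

{'cat': 3, 'ant': 3, 'owl': 3, 'lion': 4}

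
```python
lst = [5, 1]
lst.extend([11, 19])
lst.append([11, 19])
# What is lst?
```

After line 1: lst = [5, 1]
After line 2 (extend unpacks [11, 19]): lst = [5, 1, 11, 19]
After line 3 (append adds [11, 19] as single element): lst = [5, 1, 11, 19, [11, 19]]

[5, 1, 11, 19, [11, 19]]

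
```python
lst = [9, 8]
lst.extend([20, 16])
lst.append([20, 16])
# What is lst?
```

After line 1: lst = [9, 8]
After line 2 (extend unpacks [20, 16]): lst = [9, 8, 20, 16]
After line 3 (append adds [20, 16] as single element): lst = [9, 8, 20, 16, [20, 16]]

[9, 8, 20, 16, [20, 16]]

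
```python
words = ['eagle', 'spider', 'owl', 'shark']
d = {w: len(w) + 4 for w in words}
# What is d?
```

{'eagle': 9, 'spider': 10, 'owl': 7, 'shark': 9}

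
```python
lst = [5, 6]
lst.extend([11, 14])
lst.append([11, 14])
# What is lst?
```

After line 1: lst = [5, 6]
After line 2 (extend unpacks [11, 14]): lst = [5, 6, 11, 14]
After line 3 (append adds [11, 14] as single element): lst = [5, 6, 11, 14, [11, 14]]

[5, 6, 11, 14, [11, 14]]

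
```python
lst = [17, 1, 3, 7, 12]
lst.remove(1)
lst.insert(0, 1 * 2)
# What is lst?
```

After line 1: lst = [17, 1, 3, 7, 12]
After line 2 (remove first 1): lst = [17, 3, 7, 12]
After line 3 (insert 2 at index 0): lst = [2, 17, 3, 7, 12]

[2, 17, 3, 7, 12]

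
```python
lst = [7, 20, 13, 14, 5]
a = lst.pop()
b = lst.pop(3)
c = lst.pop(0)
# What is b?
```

After line 1: lst = [7, 20, 13, 14, 5]
After line 2 (pop() -> a = 5): lst = [7, 20, 13, 14]
After line 3 (pop(3) -> b = 14): lst = [7, 20, 13]
After line 4 (pop(0) -> c = 7): lst = [20, 13]

14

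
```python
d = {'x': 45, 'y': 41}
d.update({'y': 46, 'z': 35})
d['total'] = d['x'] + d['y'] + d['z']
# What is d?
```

After line 1: d = {'x': 45, 'y': 41}
After line 2 (y overwritten, z added): d = {'x': 45, 'y': 46, 'z': 35}
After line 3 (total = 45 + 46 + 35 = 126): d = {'x': 45, 'y': 46, 'z': 35, 'total': 126}

{'x': 45, 'y': 46, 'z': 35, 'total': 126}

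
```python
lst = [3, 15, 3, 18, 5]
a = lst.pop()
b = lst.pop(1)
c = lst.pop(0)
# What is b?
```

After line 1: lst = [3, 15, 3, 18, 5]
After line 2 (pop() -> a = 5): lst = [3, 15, 3, 18]
After line 3 (pop(1) -> b = 15): lst = [3, 3, 18]
After line 4 (pop(0) -> c = 3): lst = [3, 18]

15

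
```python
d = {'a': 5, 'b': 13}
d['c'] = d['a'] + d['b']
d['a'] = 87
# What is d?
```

After line 1: d = {'a': 5, 'b': 13}
After line 2 (d['c'] = 5 + 13): d = {'a': 5, 'b': 13, 'c': 18}
After line 3: d = {'a': 87, 'b': 13, 'c': 18}

{'a': 87, 'b': 13, 'c': 18}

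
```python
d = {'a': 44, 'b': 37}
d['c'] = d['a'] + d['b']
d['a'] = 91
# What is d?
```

After line 1: d = {'a': 44, 'b': 37}
After line 2 (d['c'] = 44 + 37): d = {'a': 44, 'b': 37, 'c': 81}
After line 3: d = {'a': 91, 'b': 37, 'c': 81}

{'a': 91, 'b': 37, 'c': 81}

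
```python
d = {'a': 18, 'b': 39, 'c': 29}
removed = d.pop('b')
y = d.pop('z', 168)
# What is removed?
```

After line 1: d = {'a': 18, 'b': 39, 'c': 29}
After line 2 (pop 'b' returns 39): d = {'a': 18, 'c': 29}, removed = 39
After line 3 (pop 'z' missing, returns default 168): d = {'a': 18, 'c': 29}, y = 168

39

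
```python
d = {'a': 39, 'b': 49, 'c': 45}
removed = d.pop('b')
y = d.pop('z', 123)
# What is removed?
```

After line 1: d = {'a': 39, 'b': 49, 'c': 45}
After line 2 (pop 'b' returns 49): d = {'a': 39, 'c': 45}, removed = 49
After line 3 (pop 'z' missing, returns default 123): d = {'a': 39, 'c': 45}, y = 123

49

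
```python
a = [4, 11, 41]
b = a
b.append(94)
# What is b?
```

After line 1: a = [4, 11, 41]
After line 2 (b = a is an alias, same object): a = [4, 11, 41], b = [4, 11, 41]
After line 3 (b.append mutates the shared list): a = [4, 11, 41, 94], b = [4, 11, 41, 94]

[4, 11, 41, 94]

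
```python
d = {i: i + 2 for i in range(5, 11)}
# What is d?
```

{5: 7, 6: 8, 7: 9, 8: 10, 9: 11, 10: 12}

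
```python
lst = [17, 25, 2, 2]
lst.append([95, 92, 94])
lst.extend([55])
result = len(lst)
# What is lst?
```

After line 1: lst = [17, 25, 2, 2]
After line 2 (append adds [95, 92, 94] as single element): lst = [17, 25, 2, 2, [95, 92, 94]]
After line 3 (extend unpacks [55], adds 55): lst = [17, 25, 2, 2, [95, 92, 94], 55]
After line 4: result = len(lst) = 6

[17, 25, 2, 2, [95, 92, 94], 55]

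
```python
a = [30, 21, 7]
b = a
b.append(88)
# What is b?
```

After line 1: a = [30, 21, 7]
After line 2 (b = a is an alias, same object): a = [30, 21, 7], b = [30, 21, 7]
After line 3 (b.append mutates the shared list): a = [30, 21, 7, 88], b = [30, 21, 7, 88]

[30, 21, 7, 88]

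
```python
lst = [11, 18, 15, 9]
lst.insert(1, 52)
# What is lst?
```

[11, 52, 18, 15, 9]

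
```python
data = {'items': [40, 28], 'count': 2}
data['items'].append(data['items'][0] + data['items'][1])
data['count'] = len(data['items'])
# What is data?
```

After line 1: data = {'items': [40, 28], 'count': 2}
After line 2 (append 40 + 28 = 68): data = {'items': [40, 28, 68], 'count': 2}
After line 3 (count = len(items) = 3): data = {'items': [40, 28, 68], 'count': 3}

{'items': [40, 28, 68], 'count': 3}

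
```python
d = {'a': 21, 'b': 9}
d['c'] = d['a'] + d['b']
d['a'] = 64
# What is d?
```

After line 1: d = {'a': 21, 'b': 9}
After line 2 (d['c'] = 21 + 9): d = {'a': 21, 'b': 9, 'c': 30}
After line 3: d = {'a': 64, 'b': 9, 'c': 30}

{'a': 64, 'b': 9, 'c': 30}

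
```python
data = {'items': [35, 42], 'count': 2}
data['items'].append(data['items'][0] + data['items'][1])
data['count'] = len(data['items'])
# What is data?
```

After line 1: data = {'items': [35, 42], 'count': 2}
After line 2 (append 35 + 42 = 77): data = {'items': [35, 42, 77], 'count': 2}
After line 3 (count = len(items) = 3): data = {'items': [35, 42, 77], 'count': 3}

{'items': [35, 42, 77], 'count': 3}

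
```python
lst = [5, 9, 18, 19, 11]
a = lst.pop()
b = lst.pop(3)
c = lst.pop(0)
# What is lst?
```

After line 1: lst = [5, 9, 18, 19, 11]
After line 2 (pop() -> a = 11): lst = [5, 9, 18, 19]
After line 3 (pop(3) -> b = 19): lst = [5, 9, 18]
After line 4 (pop(0) -> c = 5): lst = [9, 18]

[9, 18]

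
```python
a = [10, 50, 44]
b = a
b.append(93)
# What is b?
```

After line 1: a = [10, 50, 44]
After line 2 (b = a is an alias, same object): a = [10, 50, 44], b = [10, 50, 44]
After line 3 (b.append mutates the shared list): a = [10, 50, 44, 93], b = [10, 50, 44, 93]

[10, 50, 44, 93]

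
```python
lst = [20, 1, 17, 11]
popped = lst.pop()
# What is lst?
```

[20, 1, 17]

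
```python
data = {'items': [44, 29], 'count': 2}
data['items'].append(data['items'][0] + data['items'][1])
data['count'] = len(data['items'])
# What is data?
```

After line 1: data = {'items': [44, 29], 'count': 2}
After line 2 (append 44 + 29 = 73): data = {'items': [44, 29, 73], 'count': 2}
After line 3 (count = len(items) = 3): data = {'items': [44, 29, 73], 'count': 3}

{'items': [44, 29, 73], 'count': 3}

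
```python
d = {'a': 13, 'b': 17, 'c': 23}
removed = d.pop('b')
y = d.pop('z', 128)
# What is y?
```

After line 1: d = {'a': 13, 'b': 17, 'c': 23}
After line 2 (pop 'b' returns 17): d = {'a': 13, 'c': 23}, removed = 17
After line 3 (pop 'z' missing, returns default 128): d = {'a': 13, 'c': 23}, y = 128

128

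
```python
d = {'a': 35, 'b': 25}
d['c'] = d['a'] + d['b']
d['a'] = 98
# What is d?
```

After line 1: d = {'a': 35, 'b': 25}
After line 2 (d['c'] = 35 + 25): d = {'a': 35, 'b': 25, 'c': 60}
After line 3: d = {'a': 98, 'b': 25, 'c': 60}

{'a': 98, 'b': 25, 'c': 60}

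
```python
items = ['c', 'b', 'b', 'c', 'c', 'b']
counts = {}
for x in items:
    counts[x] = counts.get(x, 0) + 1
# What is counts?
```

Initial: counts = {}, items = ['c', 'b', 'b', 'c', 'c', 'b']
See 'c': counts = {'c': 1}
See 'b': counts = {'c': 1, 'b': 1}
See 'b': counts = {'c': 1, 'b': 2}
See 'c': counts = {'c': 2, 'b': 2}
See 'c': counts = {'c': 3, 'b': 2}
See 'b': counts = {'c': 3, 'b': 3}

{'c': 3, 'b': 3}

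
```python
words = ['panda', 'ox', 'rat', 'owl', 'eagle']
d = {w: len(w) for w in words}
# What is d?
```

{'panda': 5, 'ox': 2, 'rat': 3, 'owl': 3, 'eagle': 5}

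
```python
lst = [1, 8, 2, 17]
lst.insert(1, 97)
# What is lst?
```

[1, 97, 8, 2, 17]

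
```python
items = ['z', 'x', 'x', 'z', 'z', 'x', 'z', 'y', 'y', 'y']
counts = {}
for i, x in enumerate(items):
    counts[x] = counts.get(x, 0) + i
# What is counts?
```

Initial: counts = {}, items = ['z', 'x', 'x', 'z', 'z', 'x', 'z', 'y', 'y', 'y']
i=0, x='z': counts = {'z': 0}
i=1, x='x': counts = {'z': 0, 'x': 1}
i=2, x='x': counts = {'z': 0, 'x': 3}
i=3, x='z': counts = {'z': 3, 'x': 3}
i=4, x='z': counts = {'z': 7, 'x': 3}
i=5, x='x': counts = {'z': 7, 'x': 8}
i=6, x='z': counts = {'z': 13, 'x': 8}
i=7, x='y': counts = {'z': 13, 'x': 8, 'y': 7}
i=8, x='y': counts = {'z': 13, 'x': 8, 'y': 15}
i=9, x='y': counts = {'z': 13, 'x': 8, 'y': 24}

{'z': 13, 'x': 8, 'y': 24}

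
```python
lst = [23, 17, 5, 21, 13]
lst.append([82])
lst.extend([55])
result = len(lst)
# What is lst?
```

After line 1: lst = [23, 17, 5, 21, 13]
After line 2 (append adds [82] as single element): lst = [23, 17, 5, 21, 13, [82]]
After line 3 (extend unpacks [55], adds 55): lst = [23, 17, 5, 21, 13, [82], 55]
After line 4: result = len(lst) = 7

[23, 17, 5, 21, 13, [82], 55]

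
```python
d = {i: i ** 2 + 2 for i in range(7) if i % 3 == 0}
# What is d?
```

{0: 2, 3: 11, 6: 38}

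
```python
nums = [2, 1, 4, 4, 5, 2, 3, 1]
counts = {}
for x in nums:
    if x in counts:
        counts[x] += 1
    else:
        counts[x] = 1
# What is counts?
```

Initial: counts = {}, nums = [2, 1, 4, 4, 5, 2, 3, 1]
See 2: counts = {2: 1}
See 1: counts = {2: 1, 1: 1}
See 4: counts = {2: 1, 1: 1, 4: 1}
See 4: counts = {2: 1, 1: 1, 4: 2}
See 5: counts = {2: 1, 1: 1, 4: 2, 5: 1}
See 2: counts = {2: 2, 1: 1, 4: 2, 5: 1}
See 3: counts = {2: 2, 1: 1, 4: 2, 5: 1, 3: 1}
See 1: counts = {2: 2, 1: 2, 4: 2, 5: 1, 3: 1}

{2: 2, 1: 2, 4: 2, 5: 1, 3: 1}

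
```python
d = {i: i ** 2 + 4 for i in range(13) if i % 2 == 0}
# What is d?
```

{0: 4, 2: 8, 4: 20, 6: 40, 8: 68, 10: 104, 12: 148}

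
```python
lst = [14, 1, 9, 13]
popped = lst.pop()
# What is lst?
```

[14, 1, 9]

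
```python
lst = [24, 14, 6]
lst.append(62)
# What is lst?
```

[24, 14, 6, 62]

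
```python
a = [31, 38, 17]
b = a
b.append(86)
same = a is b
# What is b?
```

After line 1: a = [31, 38, 17]
After line 2 (b = a is an alias, same object): a = [31, 38, 17], b = [31, 38, 17]
After line 3 (b.append mutates the shared list): a = [31, 38, 17, 86], b = [31, 38, 17, 86]
After line 4 (same = a is b; same object -> True): same = True

[31, 38, 17, 86]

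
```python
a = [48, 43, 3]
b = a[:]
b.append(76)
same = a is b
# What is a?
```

After line 1: a = [48, 43, 3]
After line 2 (b = a[:] is a shallow copy, new object): a = [48, 43, 3], b = [48, 43, 3]
After line 3 (append only mutates b): a = [48, 43, 3], b = [48, 43, 3, 76]
After line 4 (same = a is b; different objects -> False): same = False

[48, 43, 3]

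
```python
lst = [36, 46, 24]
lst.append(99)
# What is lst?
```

[36, 46, 24, 99]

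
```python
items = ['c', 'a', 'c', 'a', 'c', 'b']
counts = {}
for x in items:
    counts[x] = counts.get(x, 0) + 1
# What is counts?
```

Initial: counts = {}, items = ['c', 'a', 'c', 'a', 'c', 'b']
See 'c': counts = {'c': 1}
See 'a': counts = {'c': 1, 'a': 1}
See 'c': counts = {'c': 2, 'a': 1}
See 'a': counts = {'c': 2, 'a': 2}
See 'c': counts = {'c': 3, 'a': 2}
See 'b': counts = {'c': 3, 'a': 2, 'b': 1}

{'c': 3, 'a': 2, 'b': 1}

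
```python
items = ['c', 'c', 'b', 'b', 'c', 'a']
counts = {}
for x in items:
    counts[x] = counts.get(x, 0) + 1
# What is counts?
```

Initial: counts = {}, items = ['c', 'c', 'b', 'b', 'c', 'a']
See 'c': counts = {'c': 1}
See 'c': counts = {'c': 2}
See 'b': counts = {'c': 2, 'b': 1}
See 'b': counts = {'c': 2, 'b': 2}
See 'c': counts = {'c': 3, 'b': 2}
See 'a': counts = {'c': 3, 'b': 2, 'a': 1}

{'c': 3, 'b': 2, 'a': 1}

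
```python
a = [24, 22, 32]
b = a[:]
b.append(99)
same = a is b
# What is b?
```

After line 1: a = [24, 22, 32]
After line 2 (b = a[:] is a shallow copy, new object): a = [24, 22, 32], b = [24, 22, 32]
After line 3 (append only mutates b): a = [24, 22, 32], b = [24, 22, 32, 99]
After line 4 (same = a is b; different objects -> False): same = False

[24, 22, 32, 99]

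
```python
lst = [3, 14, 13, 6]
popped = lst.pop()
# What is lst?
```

[3, 14, 13]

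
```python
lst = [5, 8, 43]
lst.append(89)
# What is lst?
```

[5, 8, 43, 89]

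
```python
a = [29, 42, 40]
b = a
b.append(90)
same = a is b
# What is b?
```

After line 1: a = [29, 42, 40]
After line 2 (b = a is an alias, same object): a = [29, 42, 40], b = [29, 42, 40]
After line 3 (b.append mutates the shared list): a = [29, 42, 40, 90], b = [29, 42, 40, 90]
After line 4 (same = a is b; same object -> True): same = True

[29, 42, 40, 90]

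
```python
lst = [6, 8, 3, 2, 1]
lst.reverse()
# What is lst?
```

[1, 2, 3, 8, 6]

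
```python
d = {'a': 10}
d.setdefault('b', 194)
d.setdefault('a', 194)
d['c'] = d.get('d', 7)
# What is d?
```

After line 1: d = {'a': 10}
After line 2 (setdefault adds 'b'=194): d = {'a': 10, 'b': 194}
After line 3 (setdefault 'a' no-op, already exists): d = {'a': 10, 'b': 194}
After line 4 (get('d', 7) returns default since 'd' not in d): d = {'a': 10, 'b': 194, 'c': 7}

{'a': 10, 'b': 194, 'c': 7}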